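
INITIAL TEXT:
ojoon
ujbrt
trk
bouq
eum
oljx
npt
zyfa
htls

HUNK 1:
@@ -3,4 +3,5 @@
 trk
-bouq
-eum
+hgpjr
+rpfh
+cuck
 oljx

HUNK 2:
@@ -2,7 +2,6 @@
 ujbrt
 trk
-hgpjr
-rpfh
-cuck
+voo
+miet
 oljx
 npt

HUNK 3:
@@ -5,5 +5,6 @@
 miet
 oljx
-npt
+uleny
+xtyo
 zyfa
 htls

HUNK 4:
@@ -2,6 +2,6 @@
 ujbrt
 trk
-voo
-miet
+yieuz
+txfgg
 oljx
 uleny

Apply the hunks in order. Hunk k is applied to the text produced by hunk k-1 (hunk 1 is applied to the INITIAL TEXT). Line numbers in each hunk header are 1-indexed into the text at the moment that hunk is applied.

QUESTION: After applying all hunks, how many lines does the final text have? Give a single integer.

Answer: 10

Derivation:
Hunk 1: at line 3 remove [bouq,eum] add [hgpjr,rpfh,cuck] -> 10 lines: ojoon ujbrt trk hgpjr rpfh cuck oljx npt zyfa htls
Hunk 2: at line 2 remove [hgpjr,rpfh,cuck] add [voo,miet] -> 9 lines: ojoon ujbrt trk voo miet oljx npt zyfa htls
Hunk 3: at line 5 remove [npt] add [uleny,xtyo] -> 10 lines: ojoon ujbrt trk voo miet oljx uleny xtyo zyfa htls
Hunk 4: at line 2 remove [voo,miet] add [yieuz,txfgg] -> 10 lines: ojoon ujbrt trk yieuz txfgg oljx uleny xtyo zyfa htls
Final line count: 10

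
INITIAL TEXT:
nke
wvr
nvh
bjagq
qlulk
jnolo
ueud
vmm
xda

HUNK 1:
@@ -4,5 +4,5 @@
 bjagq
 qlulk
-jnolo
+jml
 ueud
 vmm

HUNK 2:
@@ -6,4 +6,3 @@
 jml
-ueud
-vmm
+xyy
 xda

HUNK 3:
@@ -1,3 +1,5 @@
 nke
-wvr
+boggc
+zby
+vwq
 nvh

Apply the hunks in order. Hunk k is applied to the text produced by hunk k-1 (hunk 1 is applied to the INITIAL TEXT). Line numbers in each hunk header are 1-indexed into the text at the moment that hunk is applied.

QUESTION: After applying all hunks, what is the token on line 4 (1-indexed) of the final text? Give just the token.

Hunk 1: at line 4 remove [jnolo] add [jml] -> 9 lines: nke wvr nvh bjagq qlulk jml ueud vmm xda
Hunk 2: at line 6 remove [ueud,vmm] add [xyy] -> 8 lines: nke wvr nvh bjagq qlulk jml xyy xda
Hunk 3: at line 1 remove [wvr] add [boggc,zby,vwq] -> 10 lines: nke boggc zby vwq nvh bjagq qlulk jml xyy xda
Final line 4: vwq

Answer: vwq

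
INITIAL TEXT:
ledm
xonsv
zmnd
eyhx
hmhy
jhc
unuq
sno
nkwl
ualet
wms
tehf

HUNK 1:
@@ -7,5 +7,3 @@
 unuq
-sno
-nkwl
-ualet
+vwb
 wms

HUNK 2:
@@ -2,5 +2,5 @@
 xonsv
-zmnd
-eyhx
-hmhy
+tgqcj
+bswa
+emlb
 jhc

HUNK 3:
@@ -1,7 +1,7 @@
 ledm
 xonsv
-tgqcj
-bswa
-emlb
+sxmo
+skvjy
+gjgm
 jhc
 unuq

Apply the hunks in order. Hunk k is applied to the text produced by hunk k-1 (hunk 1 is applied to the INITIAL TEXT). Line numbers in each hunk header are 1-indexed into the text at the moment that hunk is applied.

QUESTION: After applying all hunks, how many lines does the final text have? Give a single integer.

Answer: 10

Derivation:
Hunk 1: at line 7 remove [sno,nkwl,ualet] add [vwb] -> 10 lines: ledm xonsv zmnd eyhx hmhy jhc unuq vwb wms tehf
Hunk 2: at line 2 remove [zmnd,eyhx,hmhy] add [tgqcj,bswa,emlb] -> 10 lines: ledm xonsv tgqcj bswa emlb jhc unuq vwb wms tehf
Hunk 3: at line 1 remove [tgqcj,bswa,emlb] add [sxmo,skvjy,gjgm] -> 10 lines: ledm xonsv sxmo skvjy gjgm jhc unuq vwb wms tehf
Final line count: 10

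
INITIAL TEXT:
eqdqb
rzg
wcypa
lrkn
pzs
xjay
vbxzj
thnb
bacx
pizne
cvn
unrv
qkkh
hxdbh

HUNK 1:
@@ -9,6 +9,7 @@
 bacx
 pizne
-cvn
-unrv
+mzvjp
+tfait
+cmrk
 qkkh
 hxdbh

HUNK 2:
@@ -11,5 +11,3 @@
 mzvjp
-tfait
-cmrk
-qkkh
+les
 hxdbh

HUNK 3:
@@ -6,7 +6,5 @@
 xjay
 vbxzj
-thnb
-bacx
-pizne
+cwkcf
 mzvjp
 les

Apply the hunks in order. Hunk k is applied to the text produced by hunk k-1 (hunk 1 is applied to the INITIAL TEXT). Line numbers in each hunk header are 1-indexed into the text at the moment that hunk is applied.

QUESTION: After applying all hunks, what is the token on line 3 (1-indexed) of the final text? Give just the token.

Hunk 1: at line 9 remove [cvn,unrv] add [mzvjp,tfait,cmrk] -> 15 lines: eqdqb rzg wcypa lrkn pzs xjay vbxzj thnb bacx pizne mzvjp tfait cmrk qkkh hxdbh
Hunk 2: at line 11 remove [tfait,cmrk,qkkh] add [les] -> 13 lines: eqdqb rzg wcypa lrkn pzs xjay vbxzj thnb bacx pizne mzvjp les hxdbh
Hunk 3: at line 6 remove [thnb,bacx,pizne] add [cwkcf] -> 11 lines: eqdqb rzg wcypa lrkn pzs xjay vbxzj cwkcf mzvjp les hxdbh
Final line 3: wcypa

Answer: wcypa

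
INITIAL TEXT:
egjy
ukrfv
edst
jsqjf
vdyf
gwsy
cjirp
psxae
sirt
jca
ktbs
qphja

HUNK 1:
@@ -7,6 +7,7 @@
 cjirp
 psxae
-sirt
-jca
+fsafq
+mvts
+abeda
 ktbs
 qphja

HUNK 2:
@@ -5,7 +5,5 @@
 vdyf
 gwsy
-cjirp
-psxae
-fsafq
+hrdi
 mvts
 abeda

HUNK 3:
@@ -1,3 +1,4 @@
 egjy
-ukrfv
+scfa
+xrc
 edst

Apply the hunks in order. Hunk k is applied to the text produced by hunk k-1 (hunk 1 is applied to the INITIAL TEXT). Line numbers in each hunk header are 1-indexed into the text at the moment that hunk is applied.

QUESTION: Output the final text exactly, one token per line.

Hunk 1: at line 7 remove [sirt,jca] add [fsafq,mvts,abeda] -> 13 lines: egjy ukrfv edst jsqjf vdyf gwsy cjirp psxae fsafq mvts abeda ktbs qphja
Hunk 2: at line 5 remove [cjirp,psxae,fsafq] add [hrdi] -> 11 lines: egjy ukrfv edst jsqjf vdyf gwsy hrdi mvts abeda ktbs qphja
Hunk 3: at line 1 remove [ukrfv] add [scfa,xrc] -> 12 lines: egjy scfa xrc edst jsqjf vdyf gwsy hrdi mvts abeda ktbs qphja

Answer: egjy
scfa
xrc
edst
jsqjf
vdyf
gwsy
hrdi
mvts
abeda
ktbs
qphja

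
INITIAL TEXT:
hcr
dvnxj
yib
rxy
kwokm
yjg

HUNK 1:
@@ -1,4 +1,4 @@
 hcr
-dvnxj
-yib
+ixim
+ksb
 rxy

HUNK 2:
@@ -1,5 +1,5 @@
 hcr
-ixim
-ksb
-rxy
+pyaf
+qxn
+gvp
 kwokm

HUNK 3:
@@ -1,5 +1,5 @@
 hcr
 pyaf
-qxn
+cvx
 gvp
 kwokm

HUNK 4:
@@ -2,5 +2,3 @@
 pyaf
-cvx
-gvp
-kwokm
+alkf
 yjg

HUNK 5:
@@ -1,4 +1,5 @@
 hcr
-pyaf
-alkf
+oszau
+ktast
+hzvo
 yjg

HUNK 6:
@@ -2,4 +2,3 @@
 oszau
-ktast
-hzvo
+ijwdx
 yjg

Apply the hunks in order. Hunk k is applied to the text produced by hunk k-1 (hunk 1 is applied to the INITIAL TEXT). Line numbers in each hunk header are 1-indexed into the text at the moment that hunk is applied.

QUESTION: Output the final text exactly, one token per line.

Hunk 1: at line 1 remove [dvnxj,yib] add [ixim,ksb] -> 6 lines: hcr ixim ksb rxy kwokm yjg
Hunk 2: at line 1 remove [ixim,ksb,rxy] add [pyaf,qxn,gvp] -> 6 lines: hcr pyaf qxn gvp kwokm yjg
Hunk 3: at line 1 remove [qxn] add [cvx] -> 6 lines: hcr pyaf cvx gvp kwokm yjg
Hunk 4: at line 2 remove [cvx,gvp,kwokm] add [alkf] -> 4 lines: hcr pyaf alkf yjg
Hunk 5: at line 1 remove [pyaf,alkf] add [oszau,ktast,hzvo] -> 5 lines: hcr oszau ktast hzvo yjg
Hunk 6: at line 2 remove [ktast,hzvo] add [ijwdx] -> 4 lines: hcr oszau ijwdx yjg

Answer: hcr
oszau
ijwdx
yjg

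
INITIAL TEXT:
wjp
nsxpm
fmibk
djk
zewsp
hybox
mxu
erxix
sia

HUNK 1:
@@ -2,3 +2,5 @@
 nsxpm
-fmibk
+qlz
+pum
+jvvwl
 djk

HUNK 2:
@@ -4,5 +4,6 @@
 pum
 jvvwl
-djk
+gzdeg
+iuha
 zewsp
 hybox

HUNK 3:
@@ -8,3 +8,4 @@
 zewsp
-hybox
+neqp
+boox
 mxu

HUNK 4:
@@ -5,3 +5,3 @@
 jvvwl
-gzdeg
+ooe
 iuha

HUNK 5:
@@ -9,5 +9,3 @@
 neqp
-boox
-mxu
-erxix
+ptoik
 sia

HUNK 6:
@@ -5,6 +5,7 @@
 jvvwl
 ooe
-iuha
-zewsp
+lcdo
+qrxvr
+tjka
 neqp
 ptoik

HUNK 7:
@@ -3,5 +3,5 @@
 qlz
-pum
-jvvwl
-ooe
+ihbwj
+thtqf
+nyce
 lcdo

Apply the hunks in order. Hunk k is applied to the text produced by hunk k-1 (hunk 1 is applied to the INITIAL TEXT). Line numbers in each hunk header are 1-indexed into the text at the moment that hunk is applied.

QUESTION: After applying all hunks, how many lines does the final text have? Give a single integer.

Hunk 1: at line 2 remove [fmibk] add [qlz,pum,jvvwl] -> 11 lines: wjp nsxpm qlz pum jvvwl djk zewsp hybox mxu erxix sia
Hunk 2: at line 4 remove [djk] add [gzdeg,iuha] -> 12 lines: wjp nsxpm qlz pum jvvwl gzdeg iuha zewsp hybox mxu erxix sia
Hunk 3: at line 8 remove [hybox] add [neqp,boox] -> 13 lines: wjp nsxpm qlz pum jvvwl gzdeg iuha zewsp neqp boox mxu erxix sia
Hunk 4: at line 5 remove [gzdeg] add [ooe] -> 13 lines: wjp nsxpm qlz pum jvvwl ooe iuha zewsp neqp boox mxu erxix sia
Hunk 5: at line 9 remove [boox,mxu,erxix] add [ptoik] -> 11 lines: wjp nsxpm qlz pum jvvwl ooe iuha zewsp neqp ptoik sia
Hunk 6: at line 5 remove [iuha,zewsp] add [lcdo,qrxvr,tjka] -> 12 lines: wjp nsxpm qlz pum jvvwl ooe lcdo qrxvr tjka neqp ptoik sia
Hunk 7: at line 3 remove [pum,jvvwl,ooe] add [ihbwj,thtqf,nyce] -> 12 lines: wjp nsxpm qlz ihbwj thtqf nyce lcdo qrxvr tjka neqp ptoik sia
Final line count: 12

Answer: 12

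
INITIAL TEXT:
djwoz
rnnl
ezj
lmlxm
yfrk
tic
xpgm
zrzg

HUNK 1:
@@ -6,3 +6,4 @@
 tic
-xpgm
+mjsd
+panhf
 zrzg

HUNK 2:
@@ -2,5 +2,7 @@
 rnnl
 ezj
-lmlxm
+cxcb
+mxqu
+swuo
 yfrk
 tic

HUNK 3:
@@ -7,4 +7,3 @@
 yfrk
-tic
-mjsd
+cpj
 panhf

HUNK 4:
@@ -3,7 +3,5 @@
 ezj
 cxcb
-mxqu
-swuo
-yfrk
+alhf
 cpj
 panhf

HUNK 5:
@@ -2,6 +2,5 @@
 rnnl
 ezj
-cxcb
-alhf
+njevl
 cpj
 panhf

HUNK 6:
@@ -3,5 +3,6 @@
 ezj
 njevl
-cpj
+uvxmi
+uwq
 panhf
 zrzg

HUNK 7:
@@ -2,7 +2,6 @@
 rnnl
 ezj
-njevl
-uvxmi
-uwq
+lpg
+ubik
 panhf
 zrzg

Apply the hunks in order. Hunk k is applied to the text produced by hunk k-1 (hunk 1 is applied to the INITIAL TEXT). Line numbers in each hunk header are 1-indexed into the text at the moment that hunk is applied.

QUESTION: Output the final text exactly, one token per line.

Answer: djwoz
rnnl
ezj
lpg
ubik
panhf
zrzg

Derivation:
Hunk 1: at line 6 remove [xpgm] add [mjsd,panhf] -> 9 lines: djwoz rnnl ezj lmlxm yfrk tic mjsd panhf zrzg
Hunk 2: at line 2 remove [lmlxm] add [cxcb,mxqu,swuo] -> 11 lines: djwoz rnnl ezj cxcb mxqu swuo yfrk tic mjsd panhf zrzg
Hunk 3: at line 7 remove [tic,mjsd] add [cpj] -> 10 lines: djwoz rnnl ezj cxcb mxqu swuo yfrk cpj panhf zrzg
Hunk 4: at line 3 remove [mxqu,swuo,yfrk] add [alhf] -> 8 lines: djwoz rnnl ezj cxcb alhf cpj panhf zrzg
Hunk 5: at line 2 remove [cxcb,alhf] add [njevl] -> 7 lines: djwoz rnnl ezj njevl cpj panhf zrzg
Hunk 6: at line 3 remove [cpj] add [uvxmi,uwq] -> 8 lines: djwoz rnnl ezj njevl uvxmi uwq panhf zrzg
Hunk 7: at line 2 remove [njevl,uvxmi,uwq] add [lpg,ubik] -> 7 lines: djwoz rnnl ezj lpg ubik panhf zrzg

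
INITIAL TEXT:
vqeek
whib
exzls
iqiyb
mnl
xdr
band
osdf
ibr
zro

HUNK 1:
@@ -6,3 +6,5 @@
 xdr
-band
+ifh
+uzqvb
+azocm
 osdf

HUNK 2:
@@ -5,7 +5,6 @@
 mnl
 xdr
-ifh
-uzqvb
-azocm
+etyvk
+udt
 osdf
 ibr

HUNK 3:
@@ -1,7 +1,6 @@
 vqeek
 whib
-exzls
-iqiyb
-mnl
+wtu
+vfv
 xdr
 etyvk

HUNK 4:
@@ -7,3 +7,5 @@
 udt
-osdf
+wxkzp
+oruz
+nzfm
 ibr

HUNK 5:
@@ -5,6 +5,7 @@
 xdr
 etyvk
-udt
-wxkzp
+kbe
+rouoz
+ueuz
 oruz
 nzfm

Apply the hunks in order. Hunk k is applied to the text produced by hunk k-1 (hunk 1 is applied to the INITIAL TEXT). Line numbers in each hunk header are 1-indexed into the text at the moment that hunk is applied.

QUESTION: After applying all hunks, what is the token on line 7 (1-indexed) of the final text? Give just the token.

Hunk 1: at line 6 remove [band] add [ifh,uzqvb,azocm] -> 12 lines: vqeek whib exzls iqiyb mnl xdr ifh uzqvb azocm osdf ibr zro
Hunk 2: at line 5 remove [ifh,uzqvb,azocm] add [etyvk,udt] -> 11 lines: vqeek whib exzls iqiyb mnl xdr etyvk udt osdf ibr zro
Hunk 3: at line 1 remove [exzls,iqiyb,mnl] add [wtu,vfv] -> 10 lines: vqeek whib wtu vfv xdr etyvk udt osdf ibr zro
Hunk 4: at line 7 remove [osdf] add [wxkzp,oruz,nzfm] -> 12 lines: vqeek whib wtu vfv xdr etyvk udt wxkzp oruz nzfm ibr zro
Hunk 5: at line 5 remove [udt,wxkzp] add [kbe,rouoz,ueuz] -> 13 lines: vqeek whib wtu vfv xdr etyvk kbe rouoz ueuz oruz nzfm ibr zro
Final line 7: kbe

Answer: kbe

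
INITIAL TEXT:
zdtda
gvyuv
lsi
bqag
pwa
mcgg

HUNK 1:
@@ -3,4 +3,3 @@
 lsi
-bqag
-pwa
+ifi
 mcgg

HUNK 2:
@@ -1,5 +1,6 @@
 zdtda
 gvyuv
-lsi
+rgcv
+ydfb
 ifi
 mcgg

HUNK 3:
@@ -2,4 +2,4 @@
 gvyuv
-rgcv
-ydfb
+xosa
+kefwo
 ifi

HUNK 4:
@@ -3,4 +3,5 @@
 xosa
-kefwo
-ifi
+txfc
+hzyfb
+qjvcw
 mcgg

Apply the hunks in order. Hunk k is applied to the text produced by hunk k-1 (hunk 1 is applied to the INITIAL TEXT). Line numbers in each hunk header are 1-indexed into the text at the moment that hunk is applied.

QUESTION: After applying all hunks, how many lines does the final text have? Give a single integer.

Answer: 7

Derivation:
Hunk 1: at line 3 remove [bqag,pwa] add [ifi] -> 5 lines: zdtda gvyuv lsi ifi mcgg
Hunk 2: at line 1 remove [lsi] add [rgcv,ydfb] -> 6 lines: zdtda gvyuv rgcv ydfb ifi mcgg
Hunk 3: at line 2 remove [rgcv,ydfb] add [xosa,kefwo] -> 6 lines: zdtda gvyuv xosa kefwo ifi mcgg
Hunk 4: at line 3 remove [kefwo,ifi] add [txfc,hzyfb,qjvcw] -> 7 lines: zdtda gvyuv xosa txfc hzyfb qjvcw mcgg
Final line count: 7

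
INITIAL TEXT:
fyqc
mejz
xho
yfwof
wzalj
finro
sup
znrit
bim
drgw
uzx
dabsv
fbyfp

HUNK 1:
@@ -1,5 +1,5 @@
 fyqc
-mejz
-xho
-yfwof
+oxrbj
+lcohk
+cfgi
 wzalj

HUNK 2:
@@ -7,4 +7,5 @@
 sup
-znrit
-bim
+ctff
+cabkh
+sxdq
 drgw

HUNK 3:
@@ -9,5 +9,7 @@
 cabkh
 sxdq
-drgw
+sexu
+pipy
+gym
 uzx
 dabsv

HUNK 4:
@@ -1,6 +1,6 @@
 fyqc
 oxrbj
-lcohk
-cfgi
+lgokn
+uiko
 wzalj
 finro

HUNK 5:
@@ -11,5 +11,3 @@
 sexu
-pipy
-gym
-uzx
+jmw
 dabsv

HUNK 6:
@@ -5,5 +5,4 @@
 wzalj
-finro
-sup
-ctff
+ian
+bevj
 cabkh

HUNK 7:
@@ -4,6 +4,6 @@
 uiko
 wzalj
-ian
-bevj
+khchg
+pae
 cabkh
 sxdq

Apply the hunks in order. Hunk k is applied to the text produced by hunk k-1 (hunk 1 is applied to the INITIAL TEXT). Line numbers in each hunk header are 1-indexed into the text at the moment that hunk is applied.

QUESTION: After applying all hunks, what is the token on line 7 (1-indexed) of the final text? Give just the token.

Hunk 1: at line 1 remove [mejz,xho,yfwof] add [oxrbj,lcohk,cfgi] -> 13 lines: fyqc oxrbj lcohk cfgi wzalj finro sup znrit bim drgw uzx dabsv fbyfp
Hunk 2: at line 7 remove [znrit,bim] add [ctff,cabkh,sxdq] -> 14 lines: fyqc oxrbj lcohk cfgi wzalj finro sup ctff cabkh sxdq drgw uzx dabsv fbyfp
Hunk 3: at line 9 remove [drgw] add [sexu,pipy,gym] -> 16 lines: fyqc oxrbj lcohk cfgi wzalj finro sup ctff cabkh sxdq sexu pipy gym uzx dabsv fbyfp
Hunk 4: at line 1 remove [lcohk,cfgi] add [lgokn,uiko] -> 16 lines: fyqc oxrbj lgokn uiko wzalj finro sup ctff cabkh sxdq sexu pipy gym uzx dabsv fbyfp
Hunk 5: at line 11 remove [pipy,gym,uzx] add [jmw] -> 14 lines: fyqc oxrbj lgokn uiko wzalj finro sup ctff cabkh sxdq sexu jmw dabsv fbyfp
Hunk 6: at line 5 remove [finro,sup,ctff] add [ian,bevj] -> 13 lines: fyqc oxrbj lgokn uiko wzalj ian bevj cabkh sxdq sexu jmw dabsv fbyfp
Hunk 7: at line 4 remove [ian,bevj] add [khchg,pae] -> 13 lines: fyqc oxrbj lgokn uiko wzalj khchg pae cabkh sxdq sexu jmw dabsv fbyfp
Final line 7: pae

Answer: pae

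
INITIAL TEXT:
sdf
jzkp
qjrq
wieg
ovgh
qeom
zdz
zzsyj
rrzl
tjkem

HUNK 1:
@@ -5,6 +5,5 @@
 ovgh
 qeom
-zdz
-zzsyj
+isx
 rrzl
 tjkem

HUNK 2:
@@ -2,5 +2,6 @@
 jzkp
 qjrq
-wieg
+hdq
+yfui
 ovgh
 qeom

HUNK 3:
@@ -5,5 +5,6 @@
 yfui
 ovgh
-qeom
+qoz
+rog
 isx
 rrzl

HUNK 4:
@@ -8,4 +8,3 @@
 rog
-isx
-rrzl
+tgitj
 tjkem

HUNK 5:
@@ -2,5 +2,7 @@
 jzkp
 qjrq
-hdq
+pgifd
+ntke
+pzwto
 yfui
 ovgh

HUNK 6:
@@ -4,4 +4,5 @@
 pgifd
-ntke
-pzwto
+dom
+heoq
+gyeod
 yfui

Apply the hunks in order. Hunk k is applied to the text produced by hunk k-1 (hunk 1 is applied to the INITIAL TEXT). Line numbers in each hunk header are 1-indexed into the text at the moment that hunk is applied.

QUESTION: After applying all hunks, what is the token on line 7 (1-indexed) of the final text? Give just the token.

Answer: gyeod

Derivation:
Hunk 1: at line 5 remove [zdz,zzsyj] add [isx] -> 9 lines: sdf jzkp qjrq wieg ovgh qeom isx rrzl tjkem
Hunk 2: at line 2 remove [wieg] add [hdq,yfui] -> 10 lines: sdf jzkp qjrq hdq yfui ovgh qeom isx rrzl tjkem
Hunk 3: at line 5 remove [qeom] add [qoz,rog] -> 11 lines: sdf jzkp qjrq hdq yfui ovgh qoz rog isx rrzl tjkem
Hunk 4: at line 8 remove [isx,rrzl] add [tgitj] -> 10 lines: sdf jzkp qjrq hdq yfui ovgh qoz rog tgitj tjkem
Hunk 5: at line 2 remove [hdq] add [pgifd,ntke,pzwto] -> 12 lines: sdf jzkp qjrq pgifd ntke pzwto yfui ovgh qoz rog tgitj tjkem
Hunk 6: at line 4 remove [ntke,pzwto] add [dom,heoq,gyeod] -> 13 lines: sdf jzkp qjrq pgifd dom heoq gyeod yfui ovgh qoz rog tgitj tjkem
Final line 7: gyeod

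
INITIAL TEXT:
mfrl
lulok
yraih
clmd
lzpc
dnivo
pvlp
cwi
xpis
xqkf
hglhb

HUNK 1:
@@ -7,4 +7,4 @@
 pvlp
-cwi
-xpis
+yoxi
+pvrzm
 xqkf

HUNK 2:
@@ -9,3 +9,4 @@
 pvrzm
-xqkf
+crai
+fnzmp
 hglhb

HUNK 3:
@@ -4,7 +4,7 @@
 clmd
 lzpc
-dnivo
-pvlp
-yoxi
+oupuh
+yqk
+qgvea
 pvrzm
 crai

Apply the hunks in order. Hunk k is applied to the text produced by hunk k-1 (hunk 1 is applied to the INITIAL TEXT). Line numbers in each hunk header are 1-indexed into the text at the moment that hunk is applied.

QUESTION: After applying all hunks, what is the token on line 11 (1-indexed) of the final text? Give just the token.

Hunk 1: at line 7 remove [cwi,xpis] add [yoxi,pvrzm] -> 11 lines: mfrl lulok yraih clmd lzpc dnivo pvlp yoxi pvrzm xqkf hglhb
Hunk 2: at line 9 remove [xqkf] add [crai,fnzmp] -> 12 lines: mfrl lulok yraih clmd lzpc dnivo pvlp yoxi pvrzm crai fnzmp hglhb
Hunk 3: at line 4 remove [dnivo,pvlp,yoxi] add [oupuh,yqk,qgvea] -> 12 lines: mfrl lulok yraih clmd lzpc oupuh yqk qgvea pvrzm crai fnzmp hglhb
Final line 11: fnzmp

Answer: fnzmp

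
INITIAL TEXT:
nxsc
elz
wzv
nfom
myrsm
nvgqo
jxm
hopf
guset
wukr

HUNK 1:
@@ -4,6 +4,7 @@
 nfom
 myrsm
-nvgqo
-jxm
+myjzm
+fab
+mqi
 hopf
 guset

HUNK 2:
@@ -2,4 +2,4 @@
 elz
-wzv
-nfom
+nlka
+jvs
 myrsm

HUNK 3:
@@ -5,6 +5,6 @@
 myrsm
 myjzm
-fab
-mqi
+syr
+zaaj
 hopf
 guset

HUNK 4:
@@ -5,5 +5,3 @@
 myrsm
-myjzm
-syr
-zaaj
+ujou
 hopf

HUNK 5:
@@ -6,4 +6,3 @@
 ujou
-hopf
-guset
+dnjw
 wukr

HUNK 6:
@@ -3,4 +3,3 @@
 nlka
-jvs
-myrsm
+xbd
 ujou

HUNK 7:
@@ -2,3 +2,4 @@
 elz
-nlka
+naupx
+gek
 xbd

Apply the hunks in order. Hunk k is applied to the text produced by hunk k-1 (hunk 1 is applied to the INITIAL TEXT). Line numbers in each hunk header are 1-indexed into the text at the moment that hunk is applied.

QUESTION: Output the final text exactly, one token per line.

Answer: nxsc
elz
naupx
gek
xbd
ujou
dnjw
wukr

Derivation:
Hunk 1: at line 4 remove [nvgqo,jxm] add [myjzm,fab,mqi] -> 11 lines: nxsc elz wzv nfom myrsm myjzm fab mqi hopf guset wukr
Hunk 2: at line 2 remove [wzv,nfom] add [nlka,jvs] -> 11 lines: nxsc elz nlka jvs myrsm myjzm fab mqi hopf guset wukr
Hunk 3: at line 5 remove [fab,mqi] add [syr,zaaj] -> 11 lines: nxsc elz nlka jvs myrsm myjzm syr zaaj hopf guset wukr
Hunk 4: at line 5 remove [myjzm,syr,zaaj] add [ujou] -> 9 lines: nxsc elz nlka jvs myrsm ujou hopf guset wukr
Hunk 5: at line 6 remove [hopf,guset] add [dnjw] -> 8 lines: nxsc elz nlka jvs myrsm ujou dnjw wukr
Hunk 6: at line 3 remove [jvs,myrsm] add [xbd] -> 7 lines: nxsc elz nlka xbd ujou dnjw wukr
Hunk 7: at line 2 remove [nlka] add [naupx,gek] -> 8 lines: nxsc elz naupx gek xbd ujou dnjw wukr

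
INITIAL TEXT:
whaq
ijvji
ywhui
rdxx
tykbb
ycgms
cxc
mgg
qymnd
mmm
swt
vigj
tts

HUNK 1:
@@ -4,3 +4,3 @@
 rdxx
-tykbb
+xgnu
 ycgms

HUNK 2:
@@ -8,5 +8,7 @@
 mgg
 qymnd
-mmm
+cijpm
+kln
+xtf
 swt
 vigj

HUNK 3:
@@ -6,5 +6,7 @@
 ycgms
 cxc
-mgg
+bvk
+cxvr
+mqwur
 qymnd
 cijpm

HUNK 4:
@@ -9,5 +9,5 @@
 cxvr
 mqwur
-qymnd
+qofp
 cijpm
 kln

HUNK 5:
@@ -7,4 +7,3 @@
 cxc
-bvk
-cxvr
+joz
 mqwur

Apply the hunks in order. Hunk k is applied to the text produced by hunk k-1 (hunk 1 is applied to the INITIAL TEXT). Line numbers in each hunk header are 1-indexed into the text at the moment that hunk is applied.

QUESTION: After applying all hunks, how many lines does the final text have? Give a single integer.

Answer: 16

Derivation:
Hunk 1: at line 4 remove [tykbb] add [xgnu] -> 13 lines: whaq ijvji ywhui rdxx xgnu ycgms cxc mgg qymnd mmm swt vigj tts
Hunk 2: at line 8 remove [mmm] add [cijpm,kln,xtf] -> 15 lines: whaq ijvji ywhui rdxx xgnu ycgms cxc mgg qymnd cijpm kln xtf swt vigj tts
Hunk 3: at line 6 remove [mgg] add [bvk,cxvr,mqwur] -> 17 lines: whaq ijvji ywhui rdxx xgnu ycgms cxc bvk cxvr mqwur qymnd cijpm kln xtf swt vigj tts
Hunk 4: at line 9 remove [qymnd] add [qofp] -> 17 lines: whaq ijvji ywhui rdxx xgnu ycgms cxc bvk cxvr mqwur qofp cijpm kln xtf swt vigj tts
Hunk 5: at line 7 remove [bvk,cxvr] add [joz] -> 16 lines: whaq ijvji ywhui rdxx xgnu ycgms cxc joz mqwur qofp cijpm kln xtf swt vigj tts
Final line count: 16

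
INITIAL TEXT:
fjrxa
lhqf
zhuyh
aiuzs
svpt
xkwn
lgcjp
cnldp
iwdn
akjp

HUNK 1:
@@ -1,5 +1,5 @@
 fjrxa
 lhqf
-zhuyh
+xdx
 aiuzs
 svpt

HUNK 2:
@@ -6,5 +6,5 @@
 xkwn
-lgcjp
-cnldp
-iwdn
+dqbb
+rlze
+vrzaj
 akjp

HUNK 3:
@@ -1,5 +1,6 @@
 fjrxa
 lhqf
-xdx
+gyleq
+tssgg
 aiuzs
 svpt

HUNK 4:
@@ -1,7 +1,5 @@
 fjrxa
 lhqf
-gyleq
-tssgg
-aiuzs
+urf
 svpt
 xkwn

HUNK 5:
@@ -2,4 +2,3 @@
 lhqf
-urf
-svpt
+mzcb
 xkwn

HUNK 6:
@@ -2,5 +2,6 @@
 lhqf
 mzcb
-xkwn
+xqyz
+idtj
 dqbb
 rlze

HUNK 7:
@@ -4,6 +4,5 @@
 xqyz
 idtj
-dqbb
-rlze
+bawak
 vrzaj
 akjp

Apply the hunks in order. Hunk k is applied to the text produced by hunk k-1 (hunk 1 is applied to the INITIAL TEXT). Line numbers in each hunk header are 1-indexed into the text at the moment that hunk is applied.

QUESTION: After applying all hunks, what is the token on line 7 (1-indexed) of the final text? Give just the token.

Hunk 1: at line 1 remove [zhuyh] add [xdx] -> 10 lines: fjrxa lhqf xdx aiuzs svpt xkwn lgcjp cnldp iwdn akjp
Hunk 2: at line 6 remove [lgcjp,cnldp,iwdn] add [dqbb,rlze,vrzaj] -> 10 lines: fjrxa lhqf xdx aiuzs svpt xkwn dqbb rlze vrzaj akjp
Hunk 3: at line 1 remove [xdx] add [gyleq,tssgg] -> 11 lines: fjrxa lhqf gyleq tssgg aiuzs svpt xkwn dqbb rlze vrzaj akjp
Hunk 4: at line 1 remove [gyleq,tssgg,aiuzs] add [urf] -> 9 lines: fjrxa lhqf urf svpt xkwn dqbb rlze vrzaj akjp
Hunk 5: at line 2 remove [urf,svpt] add [mzcb] -> 8 lines: fjrxa lhqf mzcb xkwn dqbb rlze vrzaj akjp
Hunk 6: at line 2 remove [xkwn] add [xqyz,idtj] -> 9 lines: fjrxa lhqf mzcb xqyz idtj dqbb rlze vrzaj akjp
Hunk 7: at line 4 remove [dqbb,rlze] add [bawak] -> 8 lines: fjrxa lhqf mzcb xqyz idtj bawak vrzaj akjp
Final line 7: vrzaj

Answer: vrzaj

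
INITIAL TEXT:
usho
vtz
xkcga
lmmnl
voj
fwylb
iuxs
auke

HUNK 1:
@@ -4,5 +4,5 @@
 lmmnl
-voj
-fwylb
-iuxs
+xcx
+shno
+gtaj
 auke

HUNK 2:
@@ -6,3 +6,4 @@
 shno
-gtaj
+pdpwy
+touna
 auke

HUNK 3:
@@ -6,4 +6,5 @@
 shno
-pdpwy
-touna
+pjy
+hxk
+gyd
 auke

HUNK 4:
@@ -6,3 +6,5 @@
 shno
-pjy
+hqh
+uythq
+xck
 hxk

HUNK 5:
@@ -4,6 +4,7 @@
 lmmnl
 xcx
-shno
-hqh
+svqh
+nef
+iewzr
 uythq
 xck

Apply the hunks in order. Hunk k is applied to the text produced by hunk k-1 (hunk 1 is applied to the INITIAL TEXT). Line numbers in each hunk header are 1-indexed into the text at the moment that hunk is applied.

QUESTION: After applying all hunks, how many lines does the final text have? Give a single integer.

Hunk 1: at line 4 remove [voj,fwylb,iuxs] add [xcx,shno,gtaj] -> 8 lines: usho vtz xkcga lmmnl xcx shno gtaj auke
Hunk 2: at line 6 remove [gtaj] add [pdpwy,touna] -> 9 lines: usho vtz xkcga lmmnl xcx shno pdpwy touna auke
Hunk 3: at line 6 remove [pdpwy,touna] add [pjy,hxk,gyd] -> 10 lines: usho vtz xkcga lmmnl xcx shno pjy hxk gyd auke
Hunk 4: at line 6 remove [pjy] add [hqh,uythq,xck] -> 12 lines: usho vtz xkcga lmmnl xcx shno hqh uythq xck hxk gyd auke
Hunk 5: at line 4 remove [shno,hqh] add [svqh,nef,iewzr] -> 13 lines: usho vtz xkcga lmmnl xcx svqh nef iewzr uythq xck hxk gyd auke
Final line count: 13

Answer: 13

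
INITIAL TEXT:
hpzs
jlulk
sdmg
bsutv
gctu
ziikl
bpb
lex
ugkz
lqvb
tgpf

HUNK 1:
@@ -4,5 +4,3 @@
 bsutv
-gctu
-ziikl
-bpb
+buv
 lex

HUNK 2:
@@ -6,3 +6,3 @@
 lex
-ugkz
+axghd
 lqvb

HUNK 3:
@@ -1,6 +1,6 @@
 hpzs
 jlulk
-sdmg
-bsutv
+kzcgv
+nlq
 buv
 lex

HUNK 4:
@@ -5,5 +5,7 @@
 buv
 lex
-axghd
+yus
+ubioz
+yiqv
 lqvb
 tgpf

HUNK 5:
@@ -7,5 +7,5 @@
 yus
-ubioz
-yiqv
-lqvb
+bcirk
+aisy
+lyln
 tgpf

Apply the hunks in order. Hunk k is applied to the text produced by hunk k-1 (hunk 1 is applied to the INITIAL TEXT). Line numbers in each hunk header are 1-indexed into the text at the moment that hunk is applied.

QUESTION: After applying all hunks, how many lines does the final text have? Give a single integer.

Hunk 1: at line 4 remove [gctu,ziikl,bpb] add [buv] -> 9 lines: hpzs jlulk sdmg bsutv buv lex ugkz lqvb tgpf
Hunk 2: at line 6 remove [ugkz] add [axghd] -> 9 lines: hpzs jlulk sdmg bsutv buv lex axghd lqvb tgpf
Hunk 3: at line 1 remove [sdmg,bsutv] add [kzcgv,nlq] -> 9 lines: hpzs jlulk kzcgv nlq buv lex axghd lqvb tgpf
Hunk 4: at line 5 remove [axghd] add [yus,ubioz,yiqv] -> 11 lines: hpzs jlulk kzcgv nlq buv lex yus ubioz yiqv lqvb tgpf
Hunk 5: at line 7 remove [ubioz,yiqv,lqvb] add [bcirk,aisy,lyln] -> 11 lines: hpzs jlulk kzcgv nlq buv lex yus bcirk aisy lyln tgpf
Final line count: 11

Answer: 11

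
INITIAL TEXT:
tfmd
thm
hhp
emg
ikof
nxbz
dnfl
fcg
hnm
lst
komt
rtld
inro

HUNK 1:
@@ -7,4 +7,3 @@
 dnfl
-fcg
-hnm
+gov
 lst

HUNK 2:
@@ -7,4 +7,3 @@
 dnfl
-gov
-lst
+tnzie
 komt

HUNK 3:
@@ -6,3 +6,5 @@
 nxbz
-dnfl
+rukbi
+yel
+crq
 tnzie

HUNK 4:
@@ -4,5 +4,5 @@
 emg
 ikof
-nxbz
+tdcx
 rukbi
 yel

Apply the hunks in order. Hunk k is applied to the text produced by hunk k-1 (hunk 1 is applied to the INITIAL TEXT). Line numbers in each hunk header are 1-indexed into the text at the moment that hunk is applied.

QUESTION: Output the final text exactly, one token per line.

Hunk 1: at line 7 remove [fcg,hnm] add [gov] -> 12 lines: tfmd thm hhp emg ikof nxbz dnfl gov lst komt rtld inro
Hunk 2: at line 7 remove [gov,lst] add [tnzie] -> 11 lines: tfmd thm hhp emg ikof nxbz dnfl tnzie komt rtld inro
Hunk 3: at line 6 remove [dnfl] add [rukbi,yel,crq] -> 13 lines: tfmd thm hhp emg ikof nxbz rukbi yel crq tnzie komt rtld inro
Hunk 4: at line 4 remove [nxbz] add [tdcx] -> 13 lines: tfmd thm hhp emg ikof tdcx rukbi yel crq tnzie komt rtld inro

Answer: tfmd
thm
hhp
emg
ikof
tdcx
rukbi
yel
crq
tnzie
komt
rtld
inro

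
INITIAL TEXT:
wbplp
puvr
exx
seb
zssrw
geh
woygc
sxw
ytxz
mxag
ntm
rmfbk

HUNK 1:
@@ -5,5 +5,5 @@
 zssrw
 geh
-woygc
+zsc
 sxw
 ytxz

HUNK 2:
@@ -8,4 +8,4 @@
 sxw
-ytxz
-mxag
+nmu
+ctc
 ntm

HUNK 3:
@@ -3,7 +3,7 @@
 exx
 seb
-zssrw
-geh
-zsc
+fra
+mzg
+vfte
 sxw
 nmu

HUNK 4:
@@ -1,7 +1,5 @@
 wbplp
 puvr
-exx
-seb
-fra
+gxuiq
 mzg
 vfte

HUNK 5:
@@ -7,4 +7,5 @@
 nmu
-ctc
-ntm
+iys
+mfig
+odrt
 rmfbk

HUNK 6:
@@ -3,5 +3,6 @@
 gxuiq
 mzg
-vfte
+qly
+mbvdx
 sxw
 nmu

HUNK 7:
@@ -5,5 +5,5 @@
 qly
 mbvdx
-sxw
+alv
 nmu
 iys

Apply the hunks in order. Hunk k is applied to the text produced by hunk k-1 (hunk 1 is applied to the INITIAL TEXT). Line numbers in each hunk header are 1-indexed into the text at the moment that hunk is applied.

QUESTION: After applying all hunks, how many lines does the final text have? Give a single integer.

Answer: 12

Derivation:
Hunk 1: at line 5 remove [woygc] add [zsc] -> 12 lines: wbplp puvr exx seb zssrw geh zsc sxw ytxz mxag ntm rmfbk
Hunk 2: at line 8 remove [ytxz,mxag] add [nmu,ctc] -> 12 lines: wbplp puvr exx seb zssrw geh zsc sxw nmu ctc ntm rmfbk
Hunk 3: at line 3 remove [zssrw,geh,zsc] add [fra,mzg,vfte] -> 12 lines: wbplp puvr exx seb fra mzg vfte sxw nmu ctc ntm rmfbk
Hunk 4: at line 1 remove [exx,seb,fra] add [gxuiq] -> 10 lines: wbplp puvr gxuiq mzg vfte sxw nmu ctc ntm rmfbk
Hunk 5: at line 7 remove [ctc,ntm] add [iys,mfig,odrt] -> 11 lines: wbplp puvr gxuiq mzg vfte sxw nmu iys mfig odrt rmfbk
Hunk 6: at line 3 remove [vfte] add [qly,mbvdx] -> 12 lines: wbplp puvr gxuiq mzg qly mbvdx sxw nmu iys mfig odrt rmfbk
Hunk 7: at line 5 remove [sxw] add [alv] -> 12 lines: wbplp puvr gxuiq mzg qly mbvdx alv nmu iys mfig odrt rmfbk
Final line count: 12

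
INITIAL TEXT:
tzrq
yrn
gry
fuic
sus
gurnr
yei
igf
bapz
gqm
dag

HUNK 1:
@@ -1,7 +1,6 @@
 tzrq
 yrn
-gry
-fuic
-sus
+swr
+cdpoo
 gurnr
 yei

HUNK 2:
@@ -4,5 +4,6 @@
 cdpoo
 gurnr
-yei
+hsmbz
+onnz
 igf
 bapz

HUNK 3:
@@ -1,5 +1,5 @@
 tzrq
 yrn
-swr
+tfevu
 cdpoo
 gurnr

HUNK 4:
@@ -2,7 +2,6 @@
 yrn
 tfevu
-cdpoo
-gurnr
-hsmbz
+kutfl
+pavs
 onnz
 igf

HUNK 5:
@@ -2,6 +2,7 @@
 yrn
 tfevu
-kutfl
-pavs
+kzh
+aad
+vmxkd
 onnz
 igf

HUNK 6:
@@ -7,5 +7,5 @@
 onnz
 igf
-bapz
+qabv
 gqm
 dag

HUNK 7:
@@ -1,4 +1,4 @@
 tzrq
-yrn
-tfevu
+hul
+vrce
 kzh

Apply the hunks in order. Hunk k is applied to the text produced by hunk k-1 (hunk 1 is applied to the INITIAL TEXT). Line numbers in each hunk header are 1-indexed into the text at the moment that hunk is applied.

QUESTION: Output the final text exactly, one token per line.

Answer: tzrq
hul
vrce
kzh
aad
vmxkd
onnz
igf
qabv
gqm
dag

Derivation:
Hunk 1: at line 1 remove [gry,fuic,sus] add [swr,cdpoo] -> 10 lines: tzrq yrn swr cdpoo gurnr yei igf bapz gqm dag
Hunk 2: at line 4 remove [yei] add [hsmbz,onnz] -> 11 lines: tzrq yrn swr cdpoo gurnr hsmbz onnz igf bapz gqm dag
Hunk 3: at line 1 remove [swr] add [tfevu] -> 11 lines: tzrq yrn tfevu cdpoo gurnr hsmbz onnz igf bapz gqm dag
Hunk 4: at line 2 remove [cdpoo,gurnr,hsmbz] add [kutfl,pavs] -> 10 lines: tzrq yrn tfevu kutfl pavs onnz igf bapz gqm dag
Hunk 5: at line 2 remove [kutfl,pavs] add [kzh,aad,vmxkd] -> 11 lines: tzrq yrn tfevu kzh aad vmxkd onnz igf bapz gqm dag
Hunk 6: at line 7 remove [bapz] add [qabv] -> 11 lines: tzrq yrn tfevu kzh aad vmxkd onnz igf qabv gqm dag
Hunk 7: at line 1 remove [yrn,tfevu] add [hul,vrce] -> 11 lines: tzrq hul vrce kzh aad vmxkd onnz igf qabv gqm dag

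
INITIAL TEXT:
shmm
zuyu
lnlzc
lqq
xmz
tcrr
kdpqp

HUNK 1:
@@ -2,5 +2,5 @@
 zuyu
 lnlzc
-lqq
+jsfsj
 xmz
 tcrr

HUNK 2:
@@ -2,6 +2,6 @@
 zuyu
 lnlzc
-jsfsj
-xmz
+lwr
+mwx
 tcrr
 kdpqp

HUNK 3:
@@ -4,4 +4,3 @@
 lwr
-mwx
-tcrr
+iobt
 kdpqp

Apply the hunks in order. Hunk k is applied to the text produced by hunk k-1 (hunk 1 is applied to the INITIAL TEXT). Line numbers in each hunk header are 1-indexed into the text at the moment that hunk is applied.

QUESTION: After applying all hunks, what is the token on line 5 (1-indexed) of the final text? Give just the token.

Hunk 1: at line 2 remove [lqq] add [jsfsj] -> 7 lines: shmm zuyu lnlzc jsfsj xmz tcrr kdpqp
Hunk 2: at line 2 remove [jsfsj,xmz] add [lwr,mwx] -> 7 lines: shmm zuyu lnlzc lwr mwx tcrr kdpqp
Hunk 3: at line 4 remove [mwx,tcrr] add [iobt] -> 6 lines: shmm zuyu lnlzc lwr iobt kdpqp
Final line 5: iobt

Answer: iobt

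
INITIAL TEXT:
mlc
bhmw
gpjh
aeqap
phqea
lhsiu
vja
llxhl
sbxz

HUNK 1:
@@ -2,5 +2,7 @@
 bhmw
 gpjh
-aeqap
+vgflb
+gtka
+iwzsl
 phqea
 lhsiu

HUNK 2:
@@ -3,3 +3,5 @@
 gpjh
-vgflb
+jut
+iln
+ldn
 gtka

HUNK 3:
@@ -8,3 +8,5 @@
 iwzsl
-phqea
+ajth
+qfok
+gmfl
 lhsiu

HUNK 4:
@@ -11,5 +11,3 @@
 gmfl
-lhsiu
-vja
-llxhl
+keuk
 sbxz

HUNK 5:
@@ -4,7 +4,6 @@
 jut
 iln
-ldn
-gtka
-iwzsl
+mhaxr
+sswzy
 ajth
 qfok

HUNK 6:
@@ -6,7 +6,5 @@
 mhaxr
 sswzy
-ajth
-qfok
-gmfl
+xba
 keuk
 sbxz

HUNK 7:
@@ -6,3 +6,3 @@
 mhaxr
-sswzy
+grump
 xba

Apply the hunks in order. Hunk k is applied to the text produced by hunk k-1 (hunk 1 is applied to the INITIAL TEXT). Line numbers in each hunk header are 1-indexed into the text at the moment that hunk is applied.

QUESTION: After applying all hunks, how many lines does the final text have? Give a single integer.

Hunk 1: at line 2 remove [aeqap] add [vgflb,gtka,iwzsl] -> 11 lines: mlc bhmw gpjh vgflb gtka iwzsl phqea lhsiu vja llxhl sbxz
Hunk 2: at line 3 remove [vgflb] add [jut,iln,ldn] -> 13 lines: mlc bhmw gpjh jut iln ldn gtka iwzsl phqea lhsiu vja llxhl sbxz
Hunk 3: at line 8 remove [phqea] add [ajth,qfok,gmfl] -> 15 lines: mlc bhmw gpjh jut iln ldn gtka iwzsl ajth qfok gmfl lhsiu vja llxhl sbxz
Hunk 4: at line 11 remove [lhsiu,vja,llxhl] add [keuk] -> 13 lines: mlc bhmw gpjh jut iln ldn gtka iwzsl ajth qfok gmfl keuk sbxz
Hunk 5: at line 4 remove [ldn,gtka,iwzsl] add [mhaxr,sswzy] -> 12 lines: mlc bhmw gpjh jut iln mhaxr sswzy ajth qfok gmfl keuk sbxz
Hunk 6: at line 6 remove [ajth,qfok,gmfl] add [xba] -> 10 lines: mlc bhmw gpjh jut iln mhaxr sswzy xba keuk sbxz
Hunk 7: at line 6 remove [sswzy] add [grump] -> 10 lines: mlc bhmw gpjh jut iln mhaxr grump xba keuk sbxz
Final line count: 10

Answer: 10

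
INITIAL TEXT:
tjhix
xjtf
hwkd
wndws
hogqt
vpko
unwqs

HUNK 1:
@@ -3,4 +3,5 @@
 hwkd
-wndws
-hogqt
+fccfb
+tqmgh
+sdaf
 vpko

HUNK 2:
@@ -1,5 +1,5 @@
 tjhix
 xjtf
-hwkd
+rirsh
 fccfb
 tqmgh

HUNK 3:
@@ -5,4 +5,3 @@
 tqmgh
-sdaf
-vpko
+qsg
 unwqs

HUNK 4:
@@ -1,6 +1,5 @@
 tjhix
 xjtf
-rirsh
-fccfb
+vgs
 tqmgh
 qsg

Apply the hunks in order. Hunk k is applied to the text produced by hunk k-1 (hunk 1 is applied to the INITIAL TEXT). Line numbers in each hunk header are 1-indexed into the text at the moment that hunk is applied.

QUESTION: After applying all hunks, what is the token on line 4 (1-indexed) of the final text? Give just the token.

Answer: tqmgh

Derivation:
Hunk 1: at line 3 remove [wndws,hogqt] add [fccfb,tqmgh,sdaf] -> 8 lines: tjhix xjtf hwkd fccfb tqmgh sdaf vpko unwqs
Hunk 2: at line 1 remove [hwkd] add [rirsh] -> 8 lines: tjhix xjtf rirsh fccfb tqmgh sdaf vpko unwqs
Hunk 3: at line 5 remove [sdaf,vpko] add [qsg] -> 7 lines: tjhix xjtf rirsh fccfb tqmgh qsg unwqs
Hunk 4: at line 1 remove [rirsh,fccfb] add [vgs] -> 6 lines: tjhix xjtf vgs tqmgh qsg unwqs
Final line 4: tqmgh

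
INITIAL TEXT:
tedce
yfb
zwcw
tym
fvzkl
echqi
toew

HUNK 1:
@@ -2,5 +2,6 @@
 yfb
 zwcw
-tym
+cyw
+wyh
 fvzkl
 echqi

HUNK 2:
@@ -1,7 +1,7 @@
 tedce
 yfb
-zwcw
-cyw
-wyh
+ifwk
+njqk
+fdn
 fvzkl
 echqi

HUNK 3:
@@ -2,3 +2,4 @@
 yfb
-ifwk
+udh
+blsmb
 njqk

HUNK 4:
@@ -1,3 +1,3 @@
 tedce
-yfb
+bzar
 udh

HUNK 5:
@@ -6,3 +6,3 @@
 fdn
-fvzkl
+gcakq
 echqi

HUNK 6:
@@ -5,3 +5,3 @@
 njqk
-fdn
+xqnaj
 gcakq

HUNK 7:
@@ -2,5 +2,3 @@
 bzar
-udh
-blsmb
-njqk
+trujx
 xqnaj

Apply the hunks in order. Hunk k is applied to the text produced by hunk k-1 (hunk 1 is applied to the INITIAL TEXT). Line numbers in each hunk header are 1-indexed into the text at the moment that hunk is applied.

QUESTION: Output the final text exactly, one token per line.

Answer: tedce
bzar
trujx
xqnaj
gcakq
echqi
toew

Derivation:
Hunk 1: at line 2 remove [tym] add [cyw,wyh] -> 8 lines: tedce yfb zwcw cyw wyh fvzkl echqi toew
Hunk 2: at line 1 remove [zwcw,cyw,wyh] add [ifwk,njqk,fdn] -> 8 lines: tedce yfb ifwk njqk fdn fvzkl echqi toew
Hunk 3: at line 2 remove [ifwk] add [udh,blsmb] -> 9 lines: tedce yfb udh blsmb njqk fdn fvzkl echqi toew
Hunk 4: at line 1 remove [yfb] add [bzar] -> 9 lines: tedce bzar udh blsmb njqk fdn fvzkl echqi toew
Hunk 5: at line 6 remove [fvzkl] add [gcakq] -> 9 lines: tedce bzar udh blsmb njqk fdn gcakq echqi toew
Hunk 6: at line 5 remove [fdn] add [xqnaj] -> 9 lines: tedce bzar udh blsmb njqk xqnaj gcakq echqi toew
Hunk 7: at line 2 remove [udh,blsmb,njqk] add [trujx] -> 7 lines: tedce bzar trujx xqnaj gcakq echqi toew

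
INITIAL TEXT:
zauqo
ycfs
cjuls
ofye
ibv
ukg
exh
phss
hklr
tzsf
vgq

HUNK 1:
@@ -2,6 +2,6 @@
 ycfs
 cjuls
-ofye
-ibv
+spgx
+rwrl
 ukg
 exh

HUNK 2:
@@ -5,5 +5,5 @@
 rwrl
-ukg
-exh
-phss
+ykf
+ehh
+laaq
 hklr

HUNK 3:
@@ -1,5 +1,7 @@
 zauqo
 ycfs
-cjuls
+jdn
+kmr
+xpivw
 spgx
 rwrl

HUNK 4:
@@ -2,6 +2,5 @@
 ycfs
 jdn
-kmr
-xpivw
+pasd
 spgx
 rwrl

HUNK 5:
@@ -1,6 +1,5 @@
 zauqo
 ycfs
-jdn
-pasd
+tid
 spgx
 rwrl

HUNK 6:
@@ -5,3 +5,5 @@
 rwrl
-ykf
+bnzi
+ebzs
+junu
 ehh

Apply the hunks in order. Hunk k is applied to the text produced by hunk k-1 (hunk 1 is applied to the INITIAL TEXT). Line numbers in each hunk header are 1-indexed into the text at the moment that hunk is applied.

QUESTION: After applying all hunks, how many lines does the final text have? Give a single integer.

Answer: 13

Derivation:
Hunk 1: at line 2 remove [ofye,ibv] add [spgx,rwrl] -> 11 lines: zauqo ycfs cjuls spgx rwrl ukg exh phss hklr tzsf vgq
Hunk 2: at line 5 remove [ukg,exh,phss] add [ykf,ehh,laaq] -> 11 lines: zauqo ycfs cjuls spgx rwrl ykf ehh laaq hklr tzsf vgq
Hunk 3: at line 1 remove [cjuls] add [jdn,kmr,xpivw] -> 13 lines: zauqo ycfs jdn kmr xpivw spgx rwrl ykf ehh laaq hklr tzsf vgq
Hunk 4: at line 2 remove [kmr,xpivw] add [pasd] -> 12 lines: zauqo ycfs jdn pasd spgx rwrl ykf ehh laaq hklr tzsf vgq
Hunk 5: at line 1 remove [jdn,pasd] add [tid] -> 11 lines: zauqo ycfs tid spgx rwrl ykf ehh laaq hklr tzsf vgq
Hunk 6: at line 5 remove [ykf] add [bnzi,ebzs,junu] -> 13 lines: zauqo ycfs tid spgx rwrl bnzi ebzs junu ehh laaq hklr tzsf vgq
Final line count: 13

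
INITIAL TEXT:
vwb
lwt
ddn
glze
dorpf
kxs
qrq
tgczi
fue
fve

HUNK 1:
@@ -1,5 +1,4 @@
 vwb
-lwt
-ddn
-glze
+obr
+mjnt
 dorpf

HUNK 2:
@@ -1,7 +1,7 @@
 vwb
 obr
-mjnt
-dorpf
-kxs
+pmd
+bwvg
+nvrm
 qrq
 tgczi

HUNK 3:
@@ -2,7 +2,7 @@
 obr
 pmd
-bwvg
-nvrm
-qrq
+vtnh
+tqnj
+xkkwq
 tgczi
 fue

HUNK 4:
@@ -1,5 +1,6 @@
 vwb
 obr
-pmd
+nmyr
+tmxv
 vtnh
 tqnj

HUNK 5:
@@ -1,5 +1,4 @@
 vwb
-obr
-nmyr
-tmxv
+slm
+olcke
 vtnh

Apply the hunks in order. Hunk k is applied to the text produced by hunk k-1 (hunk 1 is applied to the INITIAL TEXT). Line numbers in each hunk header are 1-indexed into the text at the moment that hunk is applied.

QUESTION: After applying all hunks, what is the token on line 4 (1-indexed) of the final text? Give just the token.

Answer: vtnh

Derivation:
Hunk 1: at line 1 remove [lwt,ddn,glze] add [obr,mjnt] -> 9 lines: vwb obr mjnt dorpf kxs qrq tgczi fue fve
Hunk 2: at line 1 remove [mjnt,dorpf,kxs] add [pmd,bwvg,nvrm] -> 9 lines: vwb obr pmd bwvg nvrm qrq tgczi fue fve
Hunk 3: at line 2 remove [bwvg,nvrm,qrq] add [vtnh,tqnj,xkkwq] -> 9 lines: vwb obr pmd vtnh tqnj xkkwq tgczi fue fve
Hunk 4: at line 1 remove [pmd] add [nmyr,tmxv] -> 10 lines: vwb obr nmyr tmxv vtnh tqnj xkkwq tgczi fue fve
Hunk 5: at line 1 remove [obr,nmyr,tmxv] add [slm,olcke] -> 9 lines: vwb slm olcke vtnh tqnj xkkwq tgczi fue fve
Final line 4: vtnh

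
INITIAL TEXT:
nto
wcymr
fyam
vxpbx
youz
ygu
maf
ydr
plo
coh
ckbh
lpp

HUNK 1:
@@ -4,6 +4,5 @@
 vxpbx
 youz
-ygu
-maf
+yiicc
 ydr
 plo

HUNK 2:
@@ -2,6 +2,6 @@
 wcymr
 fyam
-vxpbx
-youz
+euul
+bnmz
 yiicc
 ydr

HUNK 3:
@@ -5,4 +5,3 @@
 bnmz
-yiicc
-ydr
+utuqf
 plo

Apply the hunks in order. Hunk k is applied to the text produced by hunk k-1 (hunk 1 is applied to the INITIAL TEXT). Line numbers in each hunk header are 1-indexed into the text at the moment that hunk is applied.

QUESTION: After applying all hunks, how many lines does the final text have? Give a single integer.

Answer: 10

Derivation:
Hunk 1: at line 4 remove [ygu,maf] add [yiicc] -> 11 lines: nto wcymr fyam vxpbx youz yiicc ydr plo coh ckbh lpp
Hunk 2: at line 2 remove [vxpbx,youz] add [euul,bnmz] -> 11 lines: nto wcymr fyam euul bnmz yiicc ydr plo coh ckbh lpp
Hunk 3: at line 5 remove [yiicc,ydr] add [utuqf] -> 10 lines: nto wcymr fyam euul bnmz utuqf plo coh ckbh lpp
Final line count: 10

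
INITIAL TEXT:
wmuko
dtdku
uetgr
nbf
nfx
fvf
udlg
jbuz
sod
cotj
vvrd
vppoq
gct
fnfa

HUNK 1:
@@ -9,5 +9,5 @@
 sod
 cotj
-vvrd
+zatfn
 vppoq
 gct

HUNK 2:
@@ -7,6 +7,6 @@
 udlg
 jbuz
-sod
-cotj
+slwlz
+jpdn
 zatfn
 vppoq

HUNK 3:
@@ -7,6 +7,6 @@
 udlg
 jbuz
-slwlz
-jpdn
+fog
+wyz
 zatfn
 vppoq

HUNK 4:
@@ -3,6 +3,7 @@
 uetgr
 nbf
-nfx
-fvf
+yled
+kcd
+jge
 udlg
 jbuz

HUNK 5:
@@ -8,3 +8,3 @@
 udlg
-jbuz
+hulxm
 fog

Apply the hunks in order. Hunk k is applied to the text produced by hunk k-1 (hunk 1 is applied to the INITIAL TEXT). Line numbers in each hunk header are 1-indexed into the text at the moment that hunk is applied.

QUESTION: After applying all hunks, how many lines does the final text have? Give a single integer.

Answer: 15

Derivation:
Hunk 1: at line 9 remove [vvrd] add [zatfn] -> 14 lines: wmuko dtdku uetgr nbf nfx fvf udlg jbuz sod cotj zatfn vppoq gct fnfa
Hunk 2: at line 7 remove [sod,cotj] add [slwlz,jpdn] -> 14 lines: wmuko dtdku uetgr nbf nfx fvf udlg jbuz slwlz jpdn zatfn vppoq gct fnfa
Hunk 3: at line 7 remove [slwlz,jpdn] add [fog,wyz] -> 14 lines: wmuko dtdku uetgr nbf nfx fvf udlg jbuz fog wyz zatfn vppoq gct fnfa
Hunk 4: at line 3 remove [nfx,fvf] add [yled,kcd,jge] -> 15 lines: wmuko dtdku uetgr nbf yled kcd jge udlg jbuz fog wyz zatfn vppoq gct fnfa
Hunk 5: at line 8 remove [jbuz] add [hulxm] -> 15 lines: wmuko dtdku uetgr nbf yled kcd jge udlg hulxm fog wyz zatfn vppoq gct fnfa
Final line count: 15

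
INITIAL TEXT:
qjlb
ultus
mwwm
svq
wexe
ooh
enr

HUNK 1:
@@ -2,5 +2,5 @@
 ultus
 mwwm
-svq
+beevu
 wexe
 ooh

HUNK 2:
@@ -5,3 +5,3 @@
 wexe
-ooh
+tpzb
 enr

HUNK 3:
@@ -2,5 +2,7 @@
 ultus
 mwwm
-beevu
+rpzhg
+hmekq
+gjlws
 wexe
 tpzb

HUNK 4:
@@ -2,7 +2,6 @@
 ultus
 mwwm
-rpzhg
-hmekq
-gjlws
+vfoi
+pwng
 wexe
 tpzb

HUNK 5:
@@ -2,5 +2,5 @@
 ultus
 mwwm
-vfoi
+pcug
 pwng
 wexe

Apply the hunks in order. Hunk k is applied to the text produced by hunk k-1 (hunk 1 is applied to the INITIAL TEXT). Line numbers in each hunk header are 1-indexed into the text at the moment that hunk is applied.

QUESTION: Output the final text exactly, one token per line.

Answer: qjlb
ultus
mwwm
pcug
pwng
wexe
tpzb
enr

Derivation:
Hunk 1: at line 2 remove [svq] add [beevu] -> 7 lines: qjlb ultus mwwm beevu wexe ooh enr
Hunk 2: at line 5 remove [ooh] add [tpzb] -> 7 lines: qjlb ultus mwwm beevu wexe tpzb enr
Hunk 3: at line 2 remove [beevu] add [rpzhg,hmekq,gjlws] -> 9 lines: qjlb ultus mwwm rpzhg hmekq gjlws wexe tpzb enr
Hunk 4: at line 2 remove [rpzhg,hmekq,gjlws] add [vfoi,pwng] -> 8 lines: qjlb ultus mwwm vfoi pwng wexe tpzb enr
Hunk 5: at line 2 remove [vfoi] add [pcug] -> 8 lines: qjlb ultus mwwm pcug pwng wexe tpzb enr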